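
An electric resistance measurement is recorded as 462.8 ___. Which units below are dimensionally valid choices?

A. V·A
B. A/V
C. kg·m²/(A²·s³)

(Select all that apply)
C

electric resistance has SI base units: kg * m^2 / (A^2 * s^3)

Checking each option against kg * m^2 / (A^2 * s^3):
  A. V·A: ✗ does not match
  B. A/V: ✗ does not match
  C. kg·m²/(A²·s³): ✓ matches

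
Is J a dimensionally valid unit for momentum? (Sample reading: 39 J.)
No

momentum has SI base units: kg * m / s
J does NOT reduce to kg * m / s; a valid unit for momentum would be e.g. kg·m/s.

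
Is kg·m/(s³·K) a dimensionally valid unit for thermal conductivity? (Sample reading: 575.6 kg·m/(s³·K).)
Yes

thermal conductivity has SI base units: kg * m / (s^3 * K)
kg·m/(s³·K) reduces to the same SI base units, so it is a valid unit for thermal conductivity.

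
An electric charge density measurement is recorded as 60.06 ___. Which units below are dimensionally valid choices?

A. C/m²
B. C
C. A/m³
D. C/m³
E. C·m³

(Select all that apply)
D

electric charge density has SI base units: A * s / m^3

Checking each option against A * s / m^3:
  A. C/m²: ✗ does not match
  B. C: ✗ does not match
  C. A/m³: ✗ does not match
  D. C/m³: ✓ matches
  E. C·m³: ✗ does not match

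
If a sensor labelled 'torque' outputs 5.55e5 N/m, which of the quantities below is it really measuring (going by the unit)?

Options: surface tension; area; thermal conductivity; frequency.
surface tension

torque should have units dimensionally equivalent to kg * m^2 / s^2 (e.g. N·m).
The given unit 'N/m' reduces to kg / s^2. Of the listed options, that is the dimensionality of surface tension.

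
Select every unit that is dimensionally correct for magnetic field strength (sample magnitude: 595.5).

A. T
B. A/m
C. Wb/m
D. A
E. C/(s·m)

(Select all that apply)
B, E

magnetic field strength has SI base units: A / m

Checking each option against A / m:
  A. T: ✗ does not match
  B. A/m: ✓ matches
  C. Wb/m: ✗ does not match
  D. A: ✗ does not match
  E. C/(s·m): ✓ matches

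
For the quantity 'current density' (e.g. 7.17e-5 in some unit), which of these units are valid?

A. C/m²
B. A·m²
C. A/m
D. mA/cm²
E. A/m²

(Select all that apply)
D, E

current density has SI base units: A / m^2

Checking each option against A / m^2:
  A. C/m²: ✗ does not match
  B. A·m²: ✗ does not match
  C. A/m: ✗ does not match
  D. mA/cm²: ✓ matches
  E. A/m²: ✓ matches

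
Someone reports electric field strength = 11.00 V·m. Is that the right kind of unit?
No

electric field strength has SI base units: kg * m / (A * s^3)
V·m does NOT reduce to kg * m / (A * s^3); a valid unit for electric field strength would be e.g. V/m.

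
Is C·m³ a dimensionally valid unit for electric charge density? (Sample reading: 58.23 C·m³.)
No

electric charge density has SI base units: A * s / m^3
C·m³ does NOT reduce to A * s / m^3; a valid unit for electric charge density would be e.g. C/m³.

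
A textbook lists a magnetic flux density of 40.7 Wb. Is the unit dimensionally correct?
No

magnetic flux density has SI base units: kg / (A * s^2)
Wb does NOT reduce to kg / (A * s^2); a valid unit for magnetic flux density would be e.g. T.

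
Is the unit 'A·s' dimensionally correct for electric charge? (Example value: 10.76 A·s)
Yes

electric charge has SI base units: A * s
A·s reduces to the same SI base units, so it is a valid unit for electric charge.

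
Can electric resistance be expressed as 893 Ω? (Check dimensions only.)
Yes

electric resistance has SI base units: kg * m^2 / (A^2 * s^3)
Ω reduces to the same SI base units, so it is a valid unit for electric resistance.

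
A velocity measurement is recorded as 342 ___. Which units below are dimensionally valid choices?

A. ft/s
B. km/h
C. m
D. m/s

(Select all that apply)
A, B, D

velocity has SI base units: m / s

Checking each option against m / s:
  A. ft/s: ✓ matches
  B. km/h: ✓ matches
  C. m: ✗ does not match
  D. m/s: ✓ matches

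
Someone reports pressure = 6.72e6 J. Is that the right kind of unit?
No

pressure has SI base units: kg / (m * s^2)
J does NOT reduce to kg / (m * s^2); a valid unit for pressure would be e.g. Pa.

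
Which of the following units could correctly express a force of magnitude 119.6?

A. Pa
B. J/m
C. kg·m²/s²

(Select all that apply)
B

force has SI base units: kg * m / s^2

Checking each option against kg * m / s^2:
  A. Pa: ✗ does not match
  B. J/m: ✓ matches
  C. kg·m²/s²: ✗ does not match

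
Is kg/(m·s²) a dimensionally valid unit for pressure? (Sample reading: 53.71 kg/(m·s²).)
Yes

pressure has SI base units: kg / (m * s^2)
kg/(m·s²) reduces to the same SI base units, so it is a valid unit for pressure.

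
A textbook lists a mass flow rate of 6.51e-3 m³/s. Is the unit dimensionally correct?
No

mass flow rate has SI base units: kg / s
m³/s does NOT reduce to kg / s; a valid unit for mass flow rate would be e.g. kg/s.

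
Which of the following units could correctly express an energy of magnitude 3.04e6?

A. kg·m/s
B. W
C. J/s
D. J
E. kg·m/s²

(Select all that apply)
D

energy has SI base units: kg * m^2 / s^2

Checking each option against kg * m^2 / s^2:
  A. kg·m/s: ✗ does not match
  B. W: ✗ does not match
  C. J/s: ✗ does not match
  D. J: ✓ matches
  E. kg·m/s²: ✗ does not match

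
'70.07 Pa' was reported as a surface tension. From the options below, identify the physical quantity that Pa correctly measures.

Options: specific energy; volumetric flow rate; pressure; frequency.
pressure

surface tension should have units dimensionally equivalent to kg / s^2 (e.g. N/m).
The given unit 'Pa' reduces to kg / (m * s^2). Of the listed options, that is the dimensionality of pressure.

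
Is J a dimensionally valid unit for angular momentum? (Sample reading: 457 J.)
No

angular momentum has SI base units: kg * m^2 / s
J does NOT reduce to kg * m^2 / s; a valid unit for angular momentum would be e.g. kg·m²/s.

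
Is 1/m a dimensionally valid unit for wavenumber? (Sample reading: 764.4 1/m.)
Yes

wavenumber has SI base units: 1 / m
1/m reduces to the same SI base units, so it is a valid unit for wavenumber.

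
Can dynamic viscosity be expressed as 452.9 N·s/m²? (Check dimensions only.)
Yes

dynamic viscosity has SI base units: kg / (m * s)
N·s/m² reduces to the same SI base units, so it is a valid unit for dynamic viscosity.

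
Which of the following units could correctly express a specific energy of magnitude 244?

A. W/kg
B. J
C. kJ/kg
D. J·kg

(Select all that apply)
C

specific energy has SI base units: m^2 / s^2

Checking each option against m^2 / s^2:
  A. W/kg: ✗ does not match
  B. J: ✗ does not match
  C. kJ/kg: ✓ matches
  D. J·kg: ✗ does not match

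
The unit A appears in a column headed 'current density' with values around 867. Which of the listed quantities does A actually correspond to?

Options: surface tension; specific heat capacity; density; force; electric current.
electric current

current density should have units dimensionally equivalent to A / m^2 (e.g. A/m²).
The given unit 'A' reduces to A. Of the listed options, that is the dimensionality of electric current.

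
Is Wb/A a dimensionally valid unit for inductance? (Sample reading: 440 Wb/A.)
Yes

inductance has SI base units: kg * m^2 / (A^2 * s^2)
Wb/A reduces to the same SI base units, so it is a valid unit for inductance.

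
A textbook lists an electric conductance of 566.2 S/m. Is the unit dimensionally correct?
No

electric conductance has SI base units: A^2 * s^3 / (kg * m^2)
S/m does NOT reduce to A^2 * s^3 / (kg * m^2); a valid unit for electric conductance would be e.g. S.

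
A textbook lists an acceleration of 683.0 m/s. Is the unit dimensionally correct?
No

acceleration has SI base units: m / s^2
m/s does NOT reduce to m / s^2; a valid unit for acceleration would be e.g. m/s².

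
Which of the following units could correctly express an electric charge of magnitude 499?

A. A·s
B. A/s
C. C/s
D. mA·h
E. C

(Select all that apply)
A, D, E

electric charge has SI base units: A * s

Checking each option against A * s:
  A. A·s: ✓ matches
  B. A/s: ✗ does not match
  C. C/s: ✗ does not match
  D. mA·h: ✓ matches
  E. C: ✓ matches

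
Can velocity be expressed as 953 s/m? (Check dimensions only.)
No

velocity has SI base units: m / s
s/m does NOT reduce to m / s; a valid unit for velocity would be e.g. m/s.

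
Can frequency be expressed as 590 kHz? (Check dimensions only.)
Yes

frequency has SI base units: 1 / s
kHz reduces to the same SI base units, so it is a valid unit for frequency.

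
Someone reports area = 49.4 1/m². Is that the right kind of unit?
No

area has SI base units: m^2
1/m² does NOT reduce to m^2; a valid unit for area would be e.g. m².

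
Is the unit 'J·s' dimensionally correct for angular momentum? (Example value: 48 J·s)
Yes

angular momentum has SI base units: kg * m^2 / s
J·s reduces to the same SI base units, so it is a valid unit for angular momentum.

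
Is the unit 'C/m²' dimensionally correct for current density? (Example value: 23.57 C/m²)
No

current density has SI base units: A / m^2
C/m² does NOT reduce to A / m^2; a valid unit for current density would be e.g. A/m².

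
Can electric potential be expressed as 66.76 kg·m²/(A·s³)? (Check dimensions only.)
Yes

electric potential has SI base units: kg * m^2 / (A * s^3)
kg·m²/(A·s³) reduces to the same SI base units, so it is a valid unit for electric potential.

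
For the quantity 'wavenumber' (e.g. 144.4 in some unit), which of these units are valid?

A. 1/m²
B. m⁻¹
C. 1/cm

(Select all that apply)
B, C

wavenumber has SI base units: 1 / m

Checking each option against 1 / m:
  A. 1/m²: ✗ does not match
  B. m⁻¹: ✓ matches
  C. 1/cm: ✓ matches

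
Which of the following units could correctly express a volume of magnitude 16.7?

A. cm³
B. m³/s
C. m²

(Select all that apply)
A

volume has SI base units: m^3

Checking each option against m^3:
  A. cm³: ✓ matches
  B. m³/s: ✗ does not match
  C. m²: ✗ does not match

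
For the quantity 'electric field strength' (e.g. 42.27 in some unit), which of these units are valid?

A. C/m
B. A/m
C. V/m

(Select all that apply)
C

electric field strength has SI base units: kg * m / (A * s^3)

Checking each option against kg * m / (A * s^3):
  A. C/m: ✗ does not match
  B. A/m: ✗ does not match
  C. V/m: ✓ matches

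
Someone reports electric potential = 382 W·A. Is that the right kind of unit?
No

electric potential has SI base units: kg * m^2 / (A * s^3)
W·A does NOT reduce to kg * m^2 / (A * s^3); a valid unit for electric potential would be e.g. V.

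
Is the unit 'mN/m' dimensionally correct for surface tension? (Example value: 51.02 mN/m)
Yes

surface tension has SI base units: kg / s^2
mN/m reduces to the same SI base units, so it is a valid unit for surface tension.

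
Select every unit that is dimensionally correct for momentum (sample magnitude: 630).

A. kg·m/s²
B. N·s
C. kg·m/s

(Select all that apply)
B, C

momentum has SI base units: kg * m / s

Checking each option against kg * m / s:
  A. kg·m/s²: ✗ does not match
  B. N·s: ✓ matches
  C. kg·m/s: ✓ matches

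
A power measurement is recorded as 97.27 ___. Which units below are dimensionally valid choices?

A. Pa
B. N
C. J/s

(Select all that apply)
C

power has SI base units: kg * m^2 / s^3

Checking each option against kg * m^2 / s^3:
  A. Pa: ✗ does not match
  B. N: ✗ does not match
  C. J/s: ✓ matches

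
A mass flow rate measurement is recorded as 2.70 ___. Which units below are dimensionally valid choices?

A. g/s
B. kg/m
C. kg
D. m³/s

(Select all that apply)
A

mass flow rate has SI base units: kg / s

Checking each option against kg / s:
  A. g/s: ✓ matches
  B. kg/m: ✗ does not match
  C. kg: ✗ does not match
  D. m³/s: ✗ does not match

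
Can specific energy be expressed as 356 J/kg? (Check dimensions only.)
Yes

specific energy has SI base units: m^2 / s^2
J/kg reduces to the same SI base units, so it is a valid unit for specific energy.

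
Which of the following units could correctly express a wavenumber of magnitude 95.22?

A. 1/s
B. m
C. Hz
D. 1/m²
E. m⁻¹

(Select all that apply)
E

wavenumber has SI base units: 1 / m

Checking each option against 1 / m:
  A. 1/s: ✗ does not match
  B. m: ✗ does not match
  C. Hz: ✗ does not match
  D. 1/m²: ✗ does not match
  E. m⁻¹: ✓ matches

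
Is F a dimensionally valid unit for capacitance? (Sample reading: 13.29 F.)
Yes

capacitance has SI base units: A^2 * s^4 / (kg * m^2)
F reduces to the same SI base units, so it is a valid unit for capacitance.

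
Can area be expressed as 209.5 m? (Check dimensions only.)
No

area has SI base units: m^2
m does NOT reduce to m^2; a valid unit for area would be e.g. m².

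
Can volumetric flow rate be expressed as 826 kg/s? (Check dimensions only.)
No

volumetric flow rate has SI base units: m^3 / s
kg/s does NOT reduce to m^3 / s; a valid unit for volumetric flow rate would be e.g. m³/s.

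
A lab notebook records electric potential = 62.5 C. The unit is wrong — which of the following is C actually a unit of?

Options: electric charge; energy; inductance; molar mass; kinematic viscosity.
electric charge

electric potential should have units dimensionally equivalent to kg * m^2 / (A * s^3) (e.g. V).
The given unit 'C' reduces to A * s. Of the listed options, that is the dimensionality of electric charge.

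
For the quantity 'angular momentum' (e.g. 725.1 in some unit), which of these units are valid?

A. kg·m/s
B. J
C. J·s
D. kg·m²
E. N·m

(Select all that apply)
C

angular momentum has SI base units: kg * m^2 / s

Checking each option against kg * m^2 / s:
  A. kg·m/s: ✗ does not match
  B. J: ✗ does not match
  C. J·s: ✓ matches
  D. kg·m²: ✗ does not match
  E. N·m: ✗ does not match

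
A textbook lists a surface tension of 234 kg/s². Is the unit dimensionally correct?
Yes

surface tension has SI base units: kg / s^2
kg/s² reduces to the same SI base units, so it is a valid unit for surface tension.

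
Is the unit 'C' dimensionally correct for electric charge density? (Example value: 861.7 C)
No

electric charge density has SI base units: A * s / m^3
C does NOT reduce to A * s / m^3; a valid unit for electric charge density would be e.g. C/m³.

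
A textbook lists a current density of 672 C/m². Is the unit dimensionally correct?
No

current density has SI base units: A / m^2
C/m² does NOT reduce to A / m^2; a valid unit for current density would be e.g. A/m².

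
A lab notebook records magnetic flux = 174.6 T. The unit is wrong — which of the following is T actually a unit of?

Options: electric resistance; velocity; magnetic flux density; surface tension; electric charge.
magnetic flux density

magnetic flux should have units dimensionally equivalent to kg * m^2 / (A * s^2) (e.g. Wb).
The given unit 'T' reduces to kg / (A * s^2). Of the listed options, that is the dimensionality of magnetic flux density.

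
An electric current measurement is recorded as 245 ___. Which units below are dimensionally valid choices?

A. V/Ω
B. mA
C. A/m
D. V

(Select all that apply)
A, B

electric current has SI base units: A

Checking each option against A:
  A. V/Ω: ✓ matches
  B. mA: ✓ matches
  C. A/m: ✗ does not match
  D. V: ✗ does not match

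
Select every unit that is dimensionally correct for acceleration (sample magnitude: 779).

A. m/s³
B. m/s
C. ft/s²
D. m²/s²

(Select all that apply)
C

acceleration has SI base units: m / s^2

Checking each option against m / s^2:
  A. m/s³: ✗ does not match
  B. m/s: ✗ does not match
  C. ft/s²: ✓ matches
  D. m²/s²: ✗ does not match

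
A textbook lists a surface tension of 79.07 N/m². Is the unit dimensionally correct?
No

surface tension has SI base units: kg / s^2
N/m² does NOT reduce to kg / s^2; a valid unit for surface tension would be e.g. N/m.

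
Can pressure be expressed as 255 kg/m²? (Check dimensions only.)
No

pressure has SI base units: kg / (m * s^2)
kg/m² does NOT reduce to kg / (m * s^2); a valid unit for pressure would be e.g. Pa.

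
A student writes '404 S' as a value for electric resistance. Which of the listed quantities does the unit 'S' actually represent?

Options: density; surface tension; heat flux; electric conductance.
electric conductance

electric resistance should have units dimensionally equivalent to kg * m^2 / (A^2 * s^3) (e.g. Ω).
The given unit 'S' reduces to A^2 * s^3 / (kg * m^2). Of the listed options, that is the dimensionality of electric conductance.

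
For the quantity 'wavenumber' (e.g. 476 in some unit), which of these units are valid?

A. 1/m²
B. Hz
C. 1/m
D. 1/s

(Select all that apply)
C

wavenumber has SI base units: 1 / m

Checking each option against 1 / m:
  A. 1/m²: ✗ does not match
  B. Hz: ✗ does not match
  C. 1/m: ✓ matches
  D. 1/s: ✗ does not match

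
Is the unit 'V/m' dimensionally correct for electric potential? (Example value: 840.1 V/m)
No

electric potential has SI base units: kg * m^2 / (A * s^3)
V/m does NOT reduce to kg * m^2 / (A * s^3); a valid unit for electric potential would be e.g. V.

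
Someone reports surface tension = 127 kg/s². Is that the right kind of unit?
Yes

surface tension has SI base units: kg / s^2
kg/s² reduces to the same SI base units, so it is a valid unit for surface tension.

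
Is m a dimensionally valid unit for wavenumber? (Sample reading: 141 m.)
No

wavenumber has SI base units: 1 / m
m does NOT reduce to 1 / m; a valid unit for wavenumber would be e.g. 1/m.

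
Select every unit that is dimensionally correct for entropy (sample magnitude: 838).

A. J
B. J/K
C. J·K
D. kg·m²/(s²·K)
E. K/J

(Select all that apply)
B, D

entropy has SI base units: kg * m^2 / (s^2 * K)

Checking each option against kg * m^2 / (s^2 * K):
  A. J: ✗ does not match
  B. J/K: ✓ matches
  C. J·K: ✗ does not match
  D. kg·m²/(s²·K): ✓ matches
  E. K/J: ✗ does not match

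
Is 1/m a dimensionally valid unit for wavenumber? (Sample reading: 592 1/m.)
Yes

wavenumber has SI base units: 1 / m
1/m reduces to the same SI base units, so it is a valid unit for wavenumber.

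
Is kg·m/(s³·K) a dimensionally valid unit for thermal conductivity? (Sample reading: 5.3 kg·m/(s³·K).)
Yes

thermal conductivity has SI base units: kg * m / (s^3 * K)
kg·m/(s³·K) reduces to the same SI base units, so it is a valid unit for thermal conductivity.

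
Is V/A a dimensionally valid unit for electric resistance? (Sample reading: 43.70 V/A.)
Yes

electric resistance has SI base units: kg * m^2 / (A^2 * s^3)
V/A reduces to the same SI base units, so it is a valid unit for electric resistance.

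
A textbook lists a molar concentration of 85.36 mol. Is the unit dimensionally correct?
No

molar concentration has SI base units: mol / m^3
mol does NOT reduce to mol / m^3; a valid unit for molar concentration would be e.g. mol/m³.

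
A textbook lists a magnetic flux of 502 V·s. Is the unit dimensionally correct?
Yes

magnetic flux has SI base units: kg * m^2 / (A * s^2)
V·s reduces to the same SI base units, so it is a valid unit for magnetic flux.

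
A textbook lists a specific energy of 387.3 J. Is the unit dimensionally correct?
No

specific energy has SI base units: m^2 / s^2
J does NOT reduce to m^2 / s^2; a valid unit for specific energy would be e.g. J/kg.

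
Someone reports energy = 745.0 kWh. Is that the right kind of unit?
Yes

energy has SI base units: kg * m^2 / s^2
kWh reduces to the same SI base units, so it is a valid unit for energy.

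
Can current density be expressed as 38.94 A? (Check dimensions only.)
No

current density has SI base units: A / m^2
A does NOT reduce to A / m^2; a valid unit for current density would be e.g. A/m².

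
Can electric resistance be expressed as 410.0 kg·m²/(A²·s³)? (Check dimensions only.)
Yes

electric resistance has SI base units: kg * m^2 / (A^2 * s^3)
kg·m²/(A²·s³) reduces to the same SI base units, so it is a valid unit for electric resistance.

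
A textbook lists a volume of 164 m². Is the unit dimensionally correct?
No

volume has SI base units: m^3
m² does NOT reduce to m^3; a valid unit for volume would be e.g. m³.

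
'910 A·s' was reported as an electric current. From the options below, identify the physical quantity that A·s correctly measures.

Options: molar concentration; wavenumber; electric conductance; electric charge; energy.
electric charge

electric current should have units dimensionally equivalent to A (e.g. A).
The given unit 'A·s' reduces to A * s. Of the listed options, that is the dimensionality of electric charge.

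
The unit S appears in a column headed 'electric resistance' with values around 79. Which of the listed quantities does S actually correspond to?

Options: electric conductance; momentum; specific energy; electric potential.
electric conductance

electric resistance should have units dimensionally equivalent to kg * m^2 / (A^2 * s^3) (e.g. Ω).
The given unit 'S' reduces to A^2 * s^3 / (kg * m^2). Of the listed options, that is the dimensionality of electric conductance.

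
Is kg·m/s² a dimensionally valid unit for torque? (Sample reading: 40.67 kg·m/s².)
No

torque has SI base units: kg * m^2 / s^2
kg·m/s² does NOT reduce to kg * m^2 / s^2; a valid unit for torque would be e.g. N·m.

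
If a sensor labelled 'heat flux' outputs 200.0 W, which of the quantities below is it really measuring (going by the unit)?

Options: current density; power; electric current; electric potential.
power

heat flux should have units dimensionally equivalent to kg / s^3 (e.g. W/m²).
The given unit 'W' reduces to kg * m^2 / s^3. Of the listed options, that is the dimensionality of power.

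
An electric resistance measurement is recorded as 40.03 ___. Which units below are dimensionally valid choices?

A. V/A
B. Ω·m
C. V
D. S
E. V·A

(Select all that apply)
A

electric resistance has SI base units: kg * m^2 / (A^2 * s^3)

Checking each option against kg * m^2 / (A^2 * s^3):
  A. V/A: ✓ matches
  B. Ω·m: ✗ does not match
  C. V: ✗ does not match
  D. S: ✗ does not match
  E. V·A: ✗ does not match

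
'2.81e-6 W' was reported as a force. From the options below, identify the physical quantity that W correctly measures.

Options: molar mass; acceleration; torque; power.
power

force should have units dimensionally equivalent to kg * m / s^2 (e.g. N).
The given unit 'W' reduces to kg * m^2 / s^3. Of the listed options, that is the dimensionality of power.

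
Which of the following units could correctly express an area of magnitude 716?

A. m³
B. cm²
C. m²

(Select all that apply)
B, C

area has SI base units: m^2

Checking each option against m^2:
  A. m³: ✗ does not match
  B. cm²: ✓ matches
  C. m²: ✓ matches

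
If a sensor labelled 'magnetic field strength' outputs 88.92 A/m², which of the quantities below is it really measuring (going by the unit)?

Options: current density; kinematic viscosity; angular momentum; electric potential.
current density

magnetic field strength should have units dimensionally equivalent to A / m (e.g. A/m).
The given unit 'A/m²' reduces to A / m^2. Of the listed options, that is the dimensionality of current density.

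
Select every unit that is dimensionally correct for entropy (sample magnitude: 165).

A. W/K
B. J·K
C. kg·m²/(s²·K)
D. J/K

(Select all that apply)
C, D

entropy has SI base units: kg * m^2 / (s^2 * K)

Checking each option against kg * m^2 / (s^2 * K):
  A. W/K: ✗ does not match
  B. J·K: ✗ does not match
  C. kg·m²/(s²·K): ✓ matches
  D. J/K: ✓ matches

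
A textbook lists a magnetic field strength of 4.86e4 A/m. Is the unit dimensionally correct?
Yes

magnetic field strength has SI base units: A / m
A/m reduces to the same SI base units, so it is a valid unit for magnetic field strength.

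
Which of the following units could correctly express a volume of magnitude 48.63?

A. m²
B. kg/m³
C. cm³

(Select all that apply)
C

volume has SI base units: m^3

Checking each option against m^3:
  A. m²: ✗ does not match
  B. kg/m³: ✗ does not match
  C. cm³: ✓ matches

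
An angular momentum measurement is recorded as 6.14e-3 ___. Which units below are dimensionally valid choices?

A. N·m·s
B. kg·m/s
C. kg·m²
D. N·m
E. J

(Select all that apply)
A

angular momentum has SI base units: kg * m^2 / s

Checking each option against kg * m^2 / s:
  A. N·m·s: ✓ matches
  B. kg·m/s: ✗ does not match
  C. kg·m²: ✗ does not match
  D. N·m: ✗ does not match
  E. J: ✗ does not match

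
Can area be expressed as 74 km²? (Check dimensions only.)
Yes

area has SI base units: m^2
km² reduces to the same SI base units, so it is a valid unit for area.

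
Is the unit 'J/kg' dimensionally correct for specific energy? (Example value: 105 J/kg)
Yes

specific energy has SI base units: m^2 / s^2
J/kg reduces to the same SI base units, so it is a valid unit for specific energy.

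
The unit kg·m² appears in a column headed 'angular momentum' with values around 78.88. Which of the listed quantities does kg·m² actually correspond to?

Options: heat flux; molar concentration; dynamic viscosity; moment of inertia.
moment of inertia

angular momentum should have units dimensionally equivalent to kg * m^2 / s (e.g. kg·m²/s).
The given unit 'kg·m²' reduces to kg * m^2. Of the listed options, that is the dimensionality of moment of inertia.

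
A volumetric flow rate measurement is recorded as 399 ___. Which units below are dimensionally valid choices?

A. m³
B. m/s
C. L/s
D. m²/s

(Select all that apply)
C

volumetric flow rate has SI base units: m^3 / s

Checking each option against m^3 / s:
  A. m³: ✗ does not match
  B. m/s: ✗ does not match
  C. L/s: ✓ matches
  D. m²/s: ✗ does not match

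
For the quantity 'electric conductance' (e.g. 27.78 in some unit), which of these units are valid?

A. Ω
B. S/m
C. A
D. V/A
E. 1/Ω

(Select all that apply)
E

electric conductance has SI base units: A^2 * s^3 / (kg * m^2)

Checking each option against A^2 * s^3 / (kg * m^2):
  A. Ω: ✗ does not match
  B. S/m: ✗ does not match
  C. A: ✗ does not match
  D. V/A: ✗ does not match
  E. 1/Ω: ✓ matches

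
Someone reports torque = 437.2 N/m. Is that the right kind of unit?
No

torque has SI base units: kg * m^2 / s^2
N/m does NOT reduce to kg * m^2 / s^2; a valid unit for torque would be e.g. N·m.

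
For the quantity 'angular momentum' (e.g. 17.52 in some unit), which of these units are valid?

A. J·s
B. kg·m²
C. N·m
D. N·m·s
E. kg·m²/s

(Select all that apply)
A, D, E

angular momentum has SI base units: kg * m^2 / s

Checking each option against kg * m^2 / s:
  A. J·s: ✓ matches
  B. kg·m²: ✗ does not match
  C. N·m: ✗ does not match
  D. N·m·s: ✓ matches
  E. kg·m²/s: ✓ matches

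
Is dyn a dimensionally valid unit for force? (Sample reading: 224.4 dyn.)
Yes

force has SI base units: kg * m / s^2
dyn reduces to the same SI base units, so it is a valid unit for force.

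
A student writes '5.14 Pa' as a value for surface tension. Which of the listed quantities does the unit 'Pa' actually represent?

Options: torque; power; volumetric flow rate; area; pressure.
pressure

surface tension should have units dimensionally equivalent to kg / s^2 (e.g. N/m).
The given unit 'Pa' reduces to kg / (m * s^2). Of the listed options, that is the dimensionality of pressure.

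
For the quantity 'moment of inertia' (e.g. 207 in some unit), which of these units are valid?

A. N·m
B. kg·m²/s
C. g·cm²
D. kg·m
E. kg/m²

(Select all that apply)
C

moment of inertia has SI base units: kg * m^2

Checking each option against kg * m^2:
  A. N·m: ✗ does not match
  B. kg·m²/s: ✗ does not match
  C. g·cm²: ✓ matches
  D. kg·m: ✗ does not match
  E. kg/m²: ✗ does not match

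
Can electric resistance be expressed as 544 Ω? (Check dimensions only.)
Yes

electric resistance has SI base units: kg * m^2 / (A^2 * s^3)
Ω reduces to the same SI base units, so it is a valid unit for electric resistance.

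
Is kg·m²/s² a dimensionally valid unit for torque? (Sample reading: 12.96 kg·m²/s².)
Yes

torque has SI base units: kg * m^2 / s^2
kg·m²/s² reduces to the same SI base units, so it is a valid unit for torque.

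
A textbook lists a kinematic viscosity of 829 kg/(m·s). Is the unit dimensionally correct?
No

kinematic viscosity has SI base units: m^2 / s
kg/(m·s) does NOT reduce to m^2 / s; a valid unit for kinematic viscosity would be e.g. m²/s.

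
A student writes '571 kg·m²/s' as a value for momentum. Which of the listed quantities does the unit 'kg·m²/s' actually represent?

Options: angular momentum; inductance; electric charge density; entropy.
angular momentum

momentum should have units dimensionally equivalent to kg * m / s (e.g. kg·m/s).
The given unit 'kg·m²/s' reduces to kg * m^2 / s. Of the listed options, that is the dimensionality of angular momentum.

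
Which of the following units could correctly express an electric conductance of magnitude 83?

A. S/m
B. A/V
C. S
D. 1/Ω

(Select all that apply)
B, C, D

electric conductance has SI base units: A^2 * s^3 / (kg * m^2)

Checking each option against A^2 * s^3 / (kg * m^2):
  A. S/m: ✗ does not match
  B. A/V: ✓ matches
  C. S: ✓ matches
  D. 1/Ω: ✓ matches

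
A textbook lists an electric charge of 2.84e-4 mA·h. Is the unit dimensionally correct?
Yes

electric charge has SI base units: A * s
mA·h reduces to the same SI base units, so it is a valid unit for electric charge.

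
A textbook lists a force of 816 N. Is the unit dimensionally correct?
Yes

force has SI base units: kg * m / s^2
N reduces to the same SI base units, so it is a valid unit for force.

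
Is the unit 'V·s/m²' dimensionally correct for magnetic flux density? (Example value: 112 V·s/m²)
Yes

magnetic flux density has SI base units: kg / (A * s^2)
V·s/m² reduces to the same SI base units, so it is a valid unit for magnetic flux density.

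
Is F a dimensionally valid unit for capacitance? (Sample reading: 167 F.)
Yes

capacitance has SI base units: A^2 * s^4 / (kg * m^2)
F reduces to the same SI base units, so it is a valid unit for capacitance.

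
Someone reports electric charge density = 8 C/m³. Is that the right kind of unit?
Yes

electric charge density has SI base units: A * s / m^3
C/m³ reduces to the same SI base units, so it is a valid unit for electric charge density.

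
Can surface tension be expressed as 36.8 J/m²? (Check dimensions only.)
Yes

surface tension has SI base units: kg / s^2
J/m² reduces to the same SI base units, so it is a valid unit for surface tension.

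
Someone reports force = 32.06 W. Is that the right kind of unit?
No

force has SI base units: kg * m / s^2
W does NOT reduce to kg * m / s^2; a valid unit for force would be e.g. N.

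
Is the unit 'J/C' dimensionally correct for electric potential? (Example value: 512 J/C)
Yes

electric potential has SI base units: kg * m^2 / (A * s^3)
J/C reduces to the same SI base units, so it is a valid unit for electric potential.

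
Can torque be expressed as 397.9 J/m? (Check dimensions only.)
No

torque has SI base units: kg * m^2 / s^2
J/m does NOT reduce to kg * m^2 / s^2; a valid unit for torque would be e.g. N·m.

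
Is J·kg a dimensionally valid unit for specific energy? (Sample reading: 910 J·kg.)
No

specific energy has SI base units: m^2 / s^2
J·kg does NOT reduce to m^2 / s^2; a valid unit for specific energy would be e.g. J/kg.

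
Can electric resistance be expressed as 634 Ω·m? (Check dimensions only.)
No

electric resistance has SI base units: kg * m^2 / (A^2 * s^3)
Ω·m does NOT reduce to kg * m^2 / (A^2 * s^3); a valid unit for electric resistance would be e.g. Ω.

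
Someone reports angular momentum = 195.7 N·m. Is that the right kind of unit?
No

angular momentum has SI base units: kg * m^2 / s
N·m does NOT reduce to kg * m^2 / s; a valid unit for angular momentum would be e.g. kg·m²/s.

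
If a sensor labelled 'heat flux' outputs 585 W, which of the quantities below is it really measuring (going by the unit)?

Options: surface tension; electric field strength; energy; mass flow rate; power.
power

heat flux should have units dimensionally equivalent to kg / s^3 (e.g. W/m²).
The given unit 'W' reduces to kg * m^2 / s^3. Of the listed options, that is the dimensionality of power.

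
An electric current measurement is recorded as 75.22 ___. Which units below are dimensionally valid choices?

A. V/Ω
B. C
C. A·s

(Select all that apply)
A

electric current has SI base units: A

Checking each option against A:
  A. V/Ω: ✓ matches
  B. C: ✗ does not match
  C. A·s: ✗ does not match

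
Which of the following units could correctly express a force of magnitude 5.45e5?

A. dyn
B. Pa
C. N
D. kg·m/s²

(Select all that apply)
A, C, D

force has SI base units: kg * m / s^2

Checking each option against kg * m / s^2:
  A. dyn: ✓ matches
  B. Pa: ✗ does not match
  C. N: ✓ matches
  D. kg·m/s²: ✓ matches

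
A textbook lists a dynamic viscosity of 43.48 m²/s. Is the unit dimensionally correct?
No

dynamic viscosity has SI base units: kg / (m * s)
m²/s does NOT reduce to kg / (m * s); a valid unit for dynamic viscosity would be e.g. Pa·s.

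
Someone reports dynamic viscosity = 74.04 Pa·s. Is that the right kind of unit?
Yes

dynamic viscosity has SI base units: kg / (m * s)
Pa·s reduces to the same SI base units, so it is a valid unit for dynamic viscosity.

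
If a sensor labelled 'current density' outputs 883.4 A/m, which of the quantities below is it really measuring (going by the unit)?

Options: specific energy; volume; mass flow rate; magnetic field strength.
magnetic field strength

current density should have units dimensionally equivalent to A / m^2 (e.g. A/m²).
The given unit 'A/m' reduces to A / m. Of the listed options, that is the dimensionality of magnetic field strength.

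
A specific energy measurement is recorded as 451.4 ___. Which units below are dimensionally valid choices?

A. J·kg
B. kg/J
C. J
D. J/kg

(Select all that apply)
D

specific energy has SI base units: m^2 / s^2

Checking each option against m^2 / s^2:
  A. J·kg: ✗ does not match
  B. kg/J: ✗ does not match
  C. J: ✗ does not match
  D. J/kg: ✓ matches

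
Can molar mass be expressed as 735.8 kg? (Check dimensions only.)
No

molar mass has SI base units: kg / mol
kg does NOT reduce to kg / mol; a valid unit for molar mass would be e.g. kg/mol.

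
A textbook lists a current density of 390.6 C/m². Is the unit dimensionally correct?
No

current density has SI base units: A / m^2
C/m² does NOT reduce to A / m^2; a valid unit for current density would be e.g. A/m².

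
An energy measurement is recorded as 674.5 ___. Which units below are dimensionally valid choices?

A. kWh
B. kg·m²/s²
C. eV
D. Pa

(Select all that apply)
A, B, C

energy has SI base units: kg * m^2 / s^2

Checking each option against kg * m^2 / s^2:
  A. kWh: ✓ matches
  B. kg·m²/s²: ✓ matches
  C. eV: ✓ matches
  D. Pa: ✗ does not match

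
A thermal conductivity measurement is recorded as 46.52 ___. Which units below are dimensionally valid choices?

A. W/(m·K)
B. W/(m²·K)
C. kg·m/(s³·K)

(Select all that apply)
A, C

thermal conductivity has SI base units: kg * m / (s^3 * K)

Checking each option against kg * m / (s^3 * K):
  A. W/(m·K): ✓ matches
  B. W/(m²·K): ✗ does not match
  C. kg·m/(s³·K): ✓ matches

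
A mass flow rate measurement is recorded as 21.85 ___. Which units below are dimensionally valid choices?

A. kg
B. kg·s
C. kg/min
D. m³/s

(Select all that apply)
C

mass flow rate has SI base units: kg / s

Checking each option against kg / s:
  A. kg: ✗ does not match
  B. kg·s: ✗ does not match
  C. kg/min: ✓ matches
  D. m³/s: ✗ does not match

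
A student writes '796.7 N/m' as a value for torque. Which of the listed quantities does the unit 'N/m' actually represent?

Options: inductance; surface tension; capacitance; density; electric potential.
surface tension

torque should have units dimensionally equivalent to kg * m^2 / s^2 (e.g. N·m).
The given unit 'N/m' reduces to kg / s^2. Of the listed options, that is the dimensionality of surface tension.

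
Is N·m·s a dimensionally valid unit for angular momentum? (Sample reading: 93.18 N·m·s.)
Yes

angular momentum has SI base units: kg * m^2 / s
N·m·s reduces to the same SI base units, so it is a valid unit for angular momentum.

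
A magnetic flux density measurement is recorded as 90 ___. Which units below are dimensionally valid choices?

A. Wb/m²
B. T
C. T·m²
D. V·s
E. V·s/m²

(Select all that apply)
A, B, E

magnetic flux density has SI base units: kg / (A * s^2)

Checking each option against kg / (A * s^2):
  A. Wb/m²: ✓ matches
  B. T: ✓ matches
  C. T·m²: ✗ does not match
  D. V·s: ✗ does not match
  E. V·s/m²: ✓ matches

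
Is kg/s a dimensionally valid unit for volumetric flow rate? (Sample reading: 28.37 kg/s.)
No

volumetric flow rate has SI base units: m^3 / s
kg/s does NOT reduce to m^3 / s; a valid unit for volumetric flow rate would be e.g. m³/s.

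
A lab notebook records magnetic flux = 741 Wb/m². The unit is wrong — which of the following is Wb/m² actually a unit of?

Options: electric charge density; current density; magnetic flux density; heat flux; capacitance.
magnetic flux density

magnetic flux should have units dimensionally equivalent to kg * m^2 / (A * s^2) (e.g. Wb).
The given unit 'Wb/m²' reduces to kg / (A * s^2). Of the listed options, that is the dimensionality of magnetic flux density.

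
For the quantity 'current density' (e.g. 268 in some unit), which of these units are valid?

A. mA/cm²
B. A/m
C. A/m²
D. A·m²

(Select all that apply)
A, C

current density has SI base units: A / m^2

Checking each option against A / m^2:
  A. mA/cm²: ✓ matches
  B. A/m: ✗ does not match
  C. A/m²: ✓ matches
  D. A·m²: ✗ does not match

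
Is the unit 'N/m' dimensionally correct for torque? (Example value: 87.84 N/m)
No

torque has SI base units: kg * m^2 / s^2
N/m does NOT reduce to kg * m^2 / s^2; a valid unit for torque would be e.g. N·m.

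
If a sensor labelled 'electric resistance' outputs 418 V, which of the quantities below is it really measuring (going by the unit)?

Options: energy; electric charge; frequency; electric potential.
electric potential

electric resistance should have units dimensionally equivalent to kg * m^2 / (A^2 * s^3) (e.g. Ω).
The given unit 'V' reduces to kg * m^2 / (A * s^3). Of the listed options, that is the dimensionality of electric potential.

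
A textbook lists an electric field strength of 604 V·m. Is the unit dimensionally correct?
No

electric field strength has SI base units: kg * m / (A * s^3)
V·m does NOT reduce to kg * m / (A * s^3); a valid unit for electric field strength would be e.g. V/m.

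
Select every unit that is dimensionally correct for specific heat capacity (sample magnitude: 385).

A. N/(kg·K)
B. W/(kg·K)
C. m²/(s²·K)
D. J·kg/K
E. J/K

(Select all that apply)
C

specific heat capacity has SI base units: m^2 / (s^2 * K)

Checking each option against m^2 / (s^2 * K):
  A. N/(kg·K): ✗ does not match
  B. W/(kg·K): ✗ does not match
  C. m²/(s²·K): ✓ matches
  D. J·kg/K: ✗ does not match
  E. J/K: ✗ does not match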